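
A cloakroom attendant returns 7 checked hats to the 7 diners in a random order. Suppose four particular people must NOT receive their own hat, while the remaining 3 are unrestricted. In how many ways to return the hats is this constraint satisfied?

2790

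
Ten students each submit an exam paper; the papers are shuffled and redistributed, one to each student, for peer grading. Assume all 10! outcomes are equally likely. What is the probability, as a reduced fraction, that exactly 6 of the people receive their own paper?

Favorable outcomes: C(10,6)·!4 = 210·9 = 1890.
Total outcomes: 10! = 3628800.
Probability = 1890/3628800 = 1/1920.

1/1920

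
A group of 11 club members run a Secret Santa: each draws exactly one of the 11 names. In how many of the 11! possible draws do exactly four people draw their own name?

611820

Pick the 4 fixed positions: C(11,4) = 330 ways.
The remaining 7 must be deranged: !7 = 1854.
Total: 330 × 1854 = 611820.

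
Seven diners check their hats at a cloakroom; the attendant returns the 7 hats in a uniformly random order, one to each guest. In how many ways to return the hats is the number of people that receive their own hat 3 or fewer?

4948

# with exactly i fixed is C(7,i)·!(7-i); sum over i=0..3:
  i=0: C(7,0)·!7 = 1·1854 = 1854
  i=1: C(7,1)·!6 = 7·265 = 1855
  i=2: C(7,2)·!5 = 21·44 = 924
  i=3: C(7,3)·!4 = 35·9 = 315
Total = 4948.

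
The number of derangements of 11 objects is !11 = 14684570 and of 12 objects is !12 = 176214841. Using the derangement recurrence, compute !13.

!13 = (13-1)·(!12 + !11) = 12·(176214841 + 14684570) = 12·190899411 = 2290792932.

2290792932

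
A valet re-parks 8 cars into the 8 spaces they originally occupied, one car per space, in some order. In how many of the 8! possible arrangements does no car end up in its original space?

14833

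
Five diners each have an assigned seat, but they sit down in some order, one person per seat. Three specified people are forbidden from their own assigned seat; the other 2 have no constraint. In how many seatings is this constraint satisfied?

64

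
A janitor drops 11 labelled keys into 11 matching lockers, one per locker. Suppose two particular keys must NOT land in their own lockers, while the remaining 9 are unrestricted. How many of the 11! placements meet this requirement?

33022080

Inclusion-exclusion on the 2 forbidden self-matches:
Σ_{j=0}^{2} (-1)^j C(2,j)(11-j)!
= C(2,0)·11! - C(2,1)·10! + C(2,2)·9!
= 39916800 - 7257600 + 362880
= 33022080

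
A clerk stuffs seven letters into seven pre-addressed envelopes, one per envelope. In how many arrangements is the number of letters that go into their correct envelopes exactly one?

1855

Choose which one of the 7 is fixed: C(7,1) = 7.
The remaining 6 must be deranged: !6 = 265.
Total: 7 × 265 = 1855.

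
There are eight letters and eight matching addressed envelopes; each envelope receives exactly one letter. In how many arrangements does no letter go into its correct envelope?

14833

Use !n = (n-1)(!(n-1) + !(n-2)).
!8 = 7·(1854 + 265) = 7·2119 = 14833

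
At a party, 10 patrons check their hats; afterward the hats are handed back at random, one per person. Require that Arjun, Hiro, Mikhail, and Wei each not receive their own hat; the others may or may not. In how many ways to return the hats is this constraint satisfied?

2399760

Inclusion-exclusion on the 4 forbidden self-matches:
Σ_{j=0}^{4} (-1)^j C(4,j)(10-j)!
= C(4,0)·10! - C(4,1)·9! + C(4,2)·8! - C(4,3)·7! + C(4,4)·6!
= 3628800 - 1451520 + 241920 - 20160 + 720
= 2399760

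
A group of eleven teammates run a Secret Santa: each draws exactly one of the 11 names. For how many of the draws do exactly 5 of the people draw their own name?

Choose which 5 of the 11 are fixed: C(11,5) = 462.
The other 6 form a derangement: !6 = 265.
Total: 462 × 265 = 122430.

122430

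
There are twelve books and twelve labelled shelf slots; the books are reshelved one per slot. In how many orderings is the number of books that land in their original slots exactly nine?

Pick the 9 fixed positions: C(12,9) = 220 ways.
The remaining 3 must be deranged: !3 = 2.
Total: 220 × 2 = 440.

440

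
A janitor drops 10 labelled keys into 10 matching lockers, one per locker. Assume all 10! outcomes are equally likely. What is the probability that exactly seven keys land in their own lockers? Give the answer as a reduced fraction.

Favorable outcomes: C(10,7)·!3 = 120·2 = 240.
Total outcomes: 10! = 3628800.
Probability = 240/3628800 = 1/15120.

1/15120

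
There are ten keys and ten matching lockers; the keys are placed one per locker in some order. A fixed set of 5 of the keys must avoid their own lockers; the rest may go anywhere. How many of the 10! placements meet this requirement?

2170680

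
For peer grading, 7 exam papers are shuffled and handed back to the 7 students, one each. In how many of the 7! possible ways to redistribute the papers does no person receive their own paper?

1854

By inclusion-exclusion, !7 = Σ (-1)^k · 7!/k! for k=0..7
= 7! - 7!/1! + 7!/2! - 7!/3! + 7!/4! - 7!/5! + 7!/6! - 7!/7!
= 5040 - 5040 + 2520 - 840 + 210 - 42 + 7 - 1
= 1854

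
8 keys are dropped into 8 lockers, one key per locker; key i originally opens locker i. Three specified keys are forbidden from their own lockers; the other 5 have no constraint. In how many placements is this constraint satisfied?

27240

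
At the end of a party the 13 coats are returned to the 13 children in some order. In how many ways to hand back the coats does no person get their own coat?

2290792932

By inclusion-exclusion, !13 = Σ (-1)^k · 13!/k! for k=0..13
= 13! - 13!/1! + 13!/2! - 13!/3! + 13!/4! - 13!/5! + 13!/6! - 13!/7! + 13!/8! - 13!/9! + 13!/10! - 13!/11! + 13!/12! - 13!/13!
= 6227020800 - 6227020800 + 3113510400 - 1037836800 + 259459200 - 51891840 + 8648640 - 1235520 + 154440 - 17160 + 1716 - 156 + 13 - 1
= 2290792932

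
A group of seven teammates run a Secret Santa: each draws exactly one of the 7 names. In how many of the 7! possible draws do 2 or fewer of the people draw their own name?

# with exactly i fixed is C(7,i)·!(7-i); sum over i=0..2:
  i=0: C(7,0)·!7 = 1·1854 = 1854
  i=1: C(7,1)·!6 = 7·265 = 1855
  i=2: C(7,2)·!5 = 21·44 = 924
Total = 4633.

4633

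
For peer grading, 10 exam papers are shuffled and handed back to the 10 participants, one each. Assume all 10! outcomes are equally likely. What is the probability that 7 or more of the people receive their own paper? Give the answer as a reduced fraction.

Favorable outcomes: Σ_{i≥7} C(10,i)·!(10-i) = 120·2 + 45·1 + 10·0 + 1·1 = 286.
Total outcomes: 10! = 3628800.
Probability = 286/3628800 = 143/1814400.

143/1814400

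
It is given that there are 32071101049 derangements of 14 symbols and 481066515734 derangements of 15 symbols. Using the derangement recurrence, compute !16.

!16 = (16-1)·(!15 + !14) = 15·(481066515734 + 32071101049) = 15·513137616783 = 7697064251745.

7697064251745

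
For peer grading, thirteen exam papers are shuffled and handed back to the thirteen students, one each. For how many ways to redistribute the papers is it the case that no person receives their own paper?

2290792932

Use !n = (n-1)(!(n-1) + !(n-2)).
!13 = 12·(176214841 + 14684570) = 12·190899411 = 2290792932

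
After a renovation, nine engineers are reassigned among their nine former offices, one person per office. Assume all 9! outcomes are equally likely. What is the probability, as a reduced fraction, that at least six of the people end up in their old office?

41/72576

Favorable outcomes: Σ_{i≥6} C(9,i)·!(9-i) = 84·2 + 36·1 + 9·0 + 1·1 = 205.
Total outcomes: 9! = 362880.
Probability = 205/362880 = 41/72576.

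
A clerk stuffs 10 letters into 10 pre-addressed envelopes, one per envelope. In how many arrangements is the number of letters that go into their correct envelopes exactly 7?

240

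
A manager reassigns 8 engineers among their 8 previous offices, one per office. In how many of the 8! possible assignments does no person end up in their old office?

The subfactorial !8 = [8!/e] (nearest integer).
8! = 40320, and 40320/e ≈ 14832.90, so !8 = 14833.

14833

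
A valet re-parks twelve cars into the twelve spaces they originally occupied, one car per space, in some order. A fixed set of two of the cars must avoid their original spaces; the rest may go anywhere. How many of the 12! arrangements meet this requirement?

Let A_j be the event that the j-th constrained one is fixed. By inclusion-exclusion over the 2 events:
Σ_{j=0}^{2} (-1)^j C(2,j)(12-j)!
= C(2,0)·12! - C(2,1)·11! + C(2,2)·10!
= 479001600 - 79833600 + 3628800
= 402796800

402796800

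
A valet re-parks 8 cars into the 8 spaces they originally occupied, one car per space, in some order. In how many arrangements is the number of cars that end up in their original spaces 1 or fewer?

29665

Sum C(8,i)·!(8-i) for i = 0..1:
  i=0: C(8,0)·!8 = 1·14833 = 14833
  i=1: C(8,1)·!7 = 8·1854 = 14832
Total = 29665.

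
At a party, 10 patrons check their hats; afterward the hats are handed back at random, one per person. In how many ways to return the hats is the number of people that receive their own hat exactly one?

Choose which one of the 10 is fixed: C(10,1) = 10.
The remaining 9 must be deranged: !9 = 133496.
Total: 10 × 133496 = 1334960.

1334960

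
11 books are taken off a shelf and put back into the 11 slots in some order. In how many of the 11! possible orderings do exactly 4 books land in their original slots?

Choose which 4 of the 11 are fixed: C(11,4) = 330.
The remaining 7 must be deranged: !7 = 1854.
Total: 330 × 1854 = 611820.

611820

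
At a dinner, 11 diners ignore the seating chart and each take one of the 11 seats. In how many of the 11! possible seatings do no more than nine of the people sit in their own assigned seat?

39916799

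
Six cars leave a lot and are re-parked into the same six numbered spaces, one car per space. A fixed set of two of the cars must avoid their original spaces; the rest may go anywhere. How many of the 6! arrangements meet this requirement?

504

Let A_j be the event that the j-th constrained one is fixed. By inclusion-exclusion over the 2 events:
Σ_{j=0}^{2} (-1)^j C(2,j)(6-j)!
= C(2,0)·6! - C(2,1)·5! + C(2,2)·4!
= 720 - 240 + 24
= 504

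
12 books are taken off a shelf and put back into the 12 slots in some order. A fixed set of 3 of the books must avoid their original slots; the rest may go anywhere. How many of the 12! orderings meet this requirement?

Let A_j be the event that the j-th constrained one is fixed. By inclusion-exclusion over the 3 events:
Σ_{j=0}^{3} (-1)^j C(3,j)(12-j)!
= C(3,0)·12! - C(3,1)·11! + C(3,2)·10! - C(3,3)·9!
= 479001600 - 119750400 + 10886400 - 362880
= 369774720

369774720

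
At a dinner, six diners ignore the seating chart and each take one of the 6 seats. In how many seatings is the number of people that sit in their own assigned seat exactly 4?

Choose which 4 of the 6 are fixed: C(6,4) = 15.
The remaining 2 must be deranged: !2 = 1.
Total: 15 × 1 = 15.

15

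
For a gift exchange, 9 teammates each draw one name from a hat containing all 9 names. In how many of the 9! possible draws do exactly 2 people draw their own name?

66744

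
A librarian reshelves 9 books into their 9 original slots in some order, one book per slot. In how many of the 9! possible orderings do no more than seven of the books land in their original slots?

Sum C(9,i)·!(9-i) for i = 0..7:
  i=0: C(9,0)·!9 = 1·133496 = 133496
  i=1: C(9,1)·!8 = 9·14833 = 133497
  i=2: C(9,2)·!7 = 36·1854 = 66744
  i=3: C(9,3)·!6 = 84·265 = 22260
  i=4: C(9,4)·!5 = 126·44 = 5544
  i=5: C(9,5)·!4 = 126·9 = 1134
  i=6: C(9,6)·!3 = 84·2 = 168
  i=7: C(9,7)·!2 = 36·1 = 36
Total = 362879.

362879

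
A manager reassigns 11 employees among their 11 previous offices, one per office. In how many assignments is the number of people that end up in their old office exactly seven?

2970

Choose which 7 of the 11 are fixed: C(11,7) = 330.
The other 4 form a derangement: !4 = 9.
Total: 330 × 9 = 2970.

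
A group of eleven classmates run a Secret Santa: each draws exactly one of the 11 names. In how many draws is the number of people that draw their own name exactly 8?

Choose which 8 of the 11 are fixed: C(11,8) = 165.
The other 3 form a derangement: !3 = 2.
Total: 165 × 2 = 330.

330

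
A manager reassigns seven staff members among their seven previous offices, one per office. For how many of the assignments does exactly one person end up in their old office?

1855

Pick the single fixed position: C(7,1) = 7 ways.
The other 6 form a derangement: !6 = 265.
Total: 7 × 265 = 1855.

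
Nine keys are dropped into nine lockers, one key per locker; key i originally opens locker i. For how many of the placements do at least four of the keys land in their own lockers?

6883

# with exactly i fixed is C(9,i)·!(9-i); sum over i=4..9:
  i=4: C(9,4)·!5 = 126·44 = 5544
  i=5: C(9,5)·!4 = 126·9 = 1134
  i=6: C(9,6)·!3 = 84·2 = 168
  i=7: C(9,7)·!2 = 36·1 = 36
  i=8: C(9,8)·!1 = 9·0 = 0
  i=9: C(9,9)·!0 = 1·1 = 1
Total = 6883.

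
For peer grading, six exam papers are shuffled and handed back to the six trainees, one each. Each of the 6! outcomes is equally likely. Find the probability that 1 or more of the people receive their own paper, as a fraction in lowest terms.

91/144

Favorable outcomes: Σ_{i≥1} C(6,i)·!(6-i) = 6·44 + 15·9 + 20·2 + 15·1 + 6·0 + 1·1 = 455.
Total outcomes: 6! = 720.
Probability = 455/720 = 91/144.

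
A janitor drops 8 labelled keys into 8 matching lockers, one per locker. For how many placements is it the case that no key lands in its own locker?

14833

The number of derangements of 8 is !8 = Σ_{k=0}^{8} (-1)^k·8!/k!
= 8! - 8!/1! + 8!/2! - 8!/3! + 8!/4! - 8!/5! + 8!/6! - 8!/7! + 8!/8!
= 40320 - 40320 + 20160 - 6720 + 1680 - 336 + 56 - 8 + 1
= 14833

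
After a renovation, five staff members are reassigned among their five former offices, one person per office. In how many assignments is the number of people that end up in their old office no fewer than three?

11

Sum C(5,i)·!(5-i) for i = 3..5:
  i=3: C(5,3)·!2 = 10·1 = 10
  i=4: C(5,4)·!1 = 5·0 = 0
  i=5: C(5,5)·!0 = 1·1 = 1
Total = 11.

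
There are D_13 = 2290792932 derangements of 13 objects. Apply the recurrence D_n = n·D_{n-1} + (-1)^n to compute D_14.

32071101049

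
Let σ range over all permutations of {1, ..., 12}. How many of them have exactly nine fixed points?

Choose which 9 of the 12 are fixed: C(12,9) = 220.
The other 3 form a derangement: !3 = 2.
Total: 220 × 2 = 440.

440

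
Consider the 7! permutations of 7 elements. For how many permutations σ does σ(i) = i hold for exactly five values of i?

21

Pick the 5 fixed positions: C(7,5) = 21 ways.
The other 2 form a derangement: !2 = 1.
Total: 21 × 1 = 21.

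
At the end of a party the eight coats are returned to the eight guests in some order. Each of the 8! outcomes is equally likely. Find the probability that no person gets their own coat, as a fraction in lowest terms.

2119/5760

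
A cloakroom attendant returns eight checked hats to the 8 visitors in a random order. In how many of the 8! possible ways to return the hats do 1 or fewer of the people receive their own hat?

29665

# with exactly i fixed is C(8,i)·!(8-i); sum over i=0..1:
  i=0: C(8,0)·!8 = 1·14833 = 14833
  i=1: C(8,1)·!7 = 8·1854 = 14832
Total = 29665.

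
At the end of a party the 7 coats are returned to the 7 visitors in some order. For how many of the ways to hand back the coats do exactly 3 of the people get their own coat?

Pick the 3 fixed positions: C(7,3) = 35 ways.
The remaining 4 must be deranged: !4 = 9.
Total: 35 × 9 = 315.

315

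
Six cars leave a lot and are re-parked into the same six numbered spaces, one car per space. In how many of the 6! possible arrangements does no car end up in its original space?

265

The subfactorial !6 = [6!/e] (nearest integer).
6! = 720, and 720/e ≈ 264.87, so !6 = 265.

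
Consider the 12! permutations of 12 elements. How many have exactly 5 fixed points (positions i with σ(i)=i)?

1468368

Pick the 5 fixed positions: C(12,5) = 792 ways.
The remaining 7 must be deranged: !7 = 1854.
Total: 792 × 1854 = 1468368.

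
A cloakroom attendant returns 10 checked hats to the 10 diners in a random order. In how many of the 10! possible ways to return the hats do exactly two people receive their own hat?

667485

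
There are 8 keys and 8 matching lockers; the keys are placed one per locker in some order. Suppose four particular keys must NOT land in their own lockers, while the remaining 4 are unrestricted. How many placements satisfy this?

Let A_j be the event that the j-th constrained one is fixed. By inclusion-exclusion over the 4 events:
Σ_{j=0}^{4} (-1)^j C(4,j)(8-j)!
= C(4,0)·8! - C(4,1)·7! + C(4,2)·6! - C(4,3)·5! + C(4,4)·4!
= 40320 - 20160 + 4320 - 480 + 24
= 24024

24024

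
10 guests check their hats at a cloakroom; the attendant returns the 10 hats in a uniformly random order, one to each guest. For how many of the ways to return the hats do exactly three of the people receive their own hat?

222480

Choose which 3 of the 10 are fixed: C(10,3) = 120.
The remaining 7 must be deranged: !7 = 1854.
Total: 120 × 1854 = 222480.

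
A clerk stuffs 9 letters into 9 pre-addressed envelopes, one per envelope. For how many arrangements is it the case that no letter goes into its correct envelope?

133496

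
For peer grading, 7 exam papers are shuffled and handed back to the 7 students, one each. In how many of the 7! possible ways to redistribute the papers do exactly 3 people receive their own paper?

315

Choose which 3 of the 7 are fixed: C(7,3) = 35.
The remaining 4 must be deranged: !4 = 9.
Total: 35 × 9 = 315.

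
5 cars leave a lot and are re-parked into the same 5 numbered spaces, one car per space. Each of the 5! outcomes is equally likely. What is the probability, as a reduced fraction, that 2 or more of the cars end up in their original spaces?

Favorable outcomes: Σ_{i≥2} C(5,i)·!(5-i) = 10·2 + 10·1 + 5·0 + 1·1 = 31.
Total outcomes: 5! = 120.
Probability = 31/120 = 31/120.

31/120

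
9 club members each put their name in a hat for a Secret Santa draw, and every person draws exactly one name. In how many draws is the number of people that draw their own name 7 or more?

37

Sum C(9,i)·!(9-i) for i = 7..9:
  i=7: C(9,7)·!2 = 36·1 = 36
  i=8: C(9,8)·!1 = 9·0 = 0
  i=9: C(9,9)·!0 = 1·1 = 1
Total = 37.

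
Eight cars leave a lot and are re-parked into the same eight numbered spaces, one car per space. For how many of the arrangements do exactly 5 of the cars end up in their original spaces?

112

Choose which 5 of the 8 are fixed: C(8,5) = 56.
The other 3 form a derangement: !3 = 2.
Total: 56 × 2 = 112.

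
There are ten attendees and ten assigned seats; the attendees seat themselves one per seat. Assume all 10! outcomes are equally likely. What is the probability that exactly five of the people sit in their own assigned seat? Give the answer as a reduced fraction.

Favorable outcomes: C(10,5)·!5 = 252·44 = 11088.
Total outcomes: 10! = 3628800.
Probability = 11088/3628800 = 11/3600.

11/3600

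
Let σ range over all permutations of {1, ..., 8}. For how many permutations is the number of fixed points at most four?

40179

Sum C(8,i)·!(8-i) for i = 0..4:
  i=0: C(8,0)·!8 = 1·14833 = 14833
  i=1: C(8,1)·!7 = 8·1854 = 14832
  i=2: C(8,2)·!6 = 28·265 = 7420
  i=3: C(8,3)·!5 = 56·44 = 2464
  i=4: C(8,4)·!4 = 70·9 = 630
Total = 40179.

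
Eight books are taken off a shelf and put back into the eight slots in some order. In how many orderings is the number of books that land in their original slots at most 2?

37085

Sum C(8,i)·!(8-i) for i = 0..2:
  i=0: C(8,0)·!8 = 1·14833 = 14833
  i=1: C(8,1)·!7 = 8·1854 = 14832
  i=2: C(8,2)·!6 = 28·265 = 7420
Total = 37085.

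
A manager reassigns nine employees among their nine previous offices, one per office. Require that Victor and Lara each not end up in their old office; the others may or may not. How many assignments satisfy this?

287280

Inclusion-exclusion on the 2 forbidden self-matches:
Σ_{j=0}^{2} (-1)^j C(2,j)(9-j)!
= C(2,0)·9! - C(2,1)·8! + C(2,2)·7!
= 362880 - 80640 + 5040
= 287280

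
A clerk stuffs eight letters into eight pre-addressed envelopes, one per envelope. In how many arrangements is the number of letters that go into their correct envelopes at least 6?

29

Sum C(8,i)·!(8-i) for i = 6..8:
  i=6: C(8,6)·!2 = 28·1 = 28
  i=7: C(8,7)·!1 = 8·0 = 0
  i=8: C(8,8)·!0 = 1·1 = 1
Total = 29.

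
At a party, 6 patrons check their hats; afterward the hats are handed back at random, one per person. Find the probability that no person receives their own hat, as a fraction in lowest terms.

Favorable outcomes: !6 = 265.
Total outcomes: 6! = 720.
Probability = 265/720 = 53/144.

53/144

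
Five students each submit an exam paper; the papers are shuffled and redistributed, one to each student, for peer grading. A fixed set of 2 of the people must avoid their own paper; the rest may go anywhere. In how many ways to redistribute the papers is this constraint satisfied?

78

Let A_j be the event that the j-th constrained one is fixed. By inclusion-exclusion over the 2 events:
Σ_{j=0}^{2} (-1)^j C(2,j)(5-j)!
= C(2,0)·5! - C(2,1)·4! + C(2,2)·3!
= 120 - 48 + 6
= 78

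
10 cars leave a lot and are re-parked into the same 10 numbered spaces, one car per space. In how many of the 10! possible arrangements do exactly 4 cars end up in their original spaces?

55650

Choose which 4 of the 10 are fixed: C(10,4) = 210.
The other 6 form a derangement: !6 = 265.
Total: 210 × 265 = 55650.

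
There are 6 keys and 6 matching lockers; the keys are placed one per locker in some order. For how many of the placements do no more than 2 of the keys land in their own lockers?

Sum C(6,i)·!(6-i) for i = 0..2:
  i=0: C(6,0)·!6 = 1·265 = 265
  i=1: C(6,1)·!5 = 6·44 = 264
  i=2: C(6,2)·!4 = 15·9 = 135
Total = 664.

664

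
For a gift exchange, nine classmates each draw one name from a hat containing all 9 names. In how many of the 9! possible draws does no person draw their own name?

133496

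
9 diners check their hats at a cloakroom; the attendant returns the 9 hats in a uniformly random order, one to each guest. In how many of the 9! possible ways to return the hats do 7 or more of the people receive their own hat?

37

# with exactly i fixed is C(9,i)·!(9-i); sum over i=7..9:
  i=7: C(9,7)·!2 = 36·1 = 36
  i=8: C(9,8)·!1 = 9·0 = 0
  i=9: C(9,9)·!0 = 1·1 = 1
Total = 37.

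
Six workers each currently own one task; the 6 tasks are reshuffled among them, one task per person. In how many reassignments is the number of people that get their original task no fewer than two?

191

# with exactly i fixed is C(6,i)·!(6-i); sum over i=2..6:
  i=2: C(6,2)·!4 = 15·9 = 135
  i=3: C(6,3)·!3 = 20·2 = 40
  i=4: C(6,4)·!2 = 15·1 = 15
  i=5: C(6,5)·!1 = 6·0 = 0
  i=6: C(6,6)·!0 = 1·1 = 1
Total = 191.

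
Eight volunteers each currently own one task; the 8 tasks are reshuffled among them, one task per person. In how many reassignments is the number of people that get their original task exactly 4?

630

Choose which 4 of the 8 are fixed: C(8,4) = 70.
The other 4 form a derangement: !4 = 9.
Total: 70 × 9 = 630.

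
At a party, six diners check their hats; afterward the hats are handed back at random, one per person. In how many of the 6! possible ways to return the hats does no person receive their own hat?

!6 = 6! · Σ_{k=0}^{6} (-1)^k/k!
= 6! - 6!/1! + 6!/2! - 6!/3! + 6!/4! - 6!/5! + 6!/6!
= 720 - 720 + 360 - 120 + 30 - 6 + 1
= 265

265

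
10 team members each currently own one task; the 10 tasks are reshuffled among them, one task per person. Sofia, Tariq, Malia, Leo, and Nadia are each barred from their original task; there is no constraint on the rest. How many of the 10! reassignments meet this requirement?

Let A_j be the event that the j-th constrained one is fixed. By inclusion-exclusion over the 5 events:
Σ_{j=0}^{5} (-1)^j C(5,j)(10-j)!
= C(5,0)·10! - C(5,1)·9! + C(5,2)·8! - C(5,3)·7! + C(5,4)·6! - C(5,5)·5!
= 3628800 - 1814400 + 403200 - 50400 + 3600 - 120
= 2170680

2170680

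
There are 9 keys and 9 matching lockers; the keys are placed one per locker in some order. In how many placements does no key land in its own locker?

133496

Use !n = (n-1)(!(n-1) + !(n-2)).
!9 = 8·(14833 + 1854) = 8·16687 = 133496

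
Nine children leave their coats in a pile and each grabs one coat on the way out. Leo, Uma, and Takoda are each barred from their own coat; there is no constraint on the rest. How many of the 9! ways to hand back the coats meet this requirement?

256320

Inclusion-exclusion on the 3 forbidden self-matches:
Σ_{j=0}^{3} (-1)^j C(3,j)(9-j)!
= C(3,0)·9! - C(3,1)·8! + C(3,2)·7! - C(3,3)·6!
= 362880 - 120960 + 15120 - 720
= 256320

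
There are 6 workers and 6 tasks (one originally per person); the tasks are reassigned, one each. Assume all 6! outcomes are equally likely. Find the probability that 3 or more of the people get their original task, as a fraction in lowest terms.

7/90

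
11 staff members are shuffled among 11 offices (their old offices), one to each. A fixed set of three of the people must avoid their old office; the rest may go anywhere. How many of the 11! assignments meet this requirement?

30078720

Let A_j be the event that the j-th constrained one is fixed. By inclusion-exclusion over the 3 events:
Σ_{j=0}^{3} (-1)^j C(3,j)(11-j)!
= C(3,0)·11! - C(3,1)·10! + C(3,2)·9! - C(3,3)·8!
= 39916800 - 10886400 + 1088640 - 40320
= 30078720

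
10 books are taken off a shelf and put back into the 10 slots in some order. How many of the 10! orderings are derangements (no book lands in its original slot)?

The subfactorial !10 = [10!/e] (nearest integer).
10! = 3628800, and 3628800/e ≈ 1334960.92, so !10 = 1334961.

1334961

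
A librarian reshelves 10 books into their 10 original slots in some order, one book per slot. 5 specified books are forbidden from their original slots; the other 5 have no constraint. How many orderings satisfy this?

2170680

Inclusion-exclusion on the 5 forbidden self-matches:
Σ_{j=0}^{5} (-1)^j C(5,j)(10-j)!
= C(5,0)·10! - C(5,1)·9! + C(5,2)·8! - C(5,3)·7! + C(5,4)·6! - C(5,5)·5!
= 3628800 - 1814400 + 403200 - 50400 + 3600 - 120
= 2170680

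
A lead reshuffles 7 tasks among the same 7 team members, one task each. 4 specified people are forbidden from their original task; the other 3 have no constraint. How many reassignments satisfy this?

Let A_j be the event that the j-th constrained one is fixed. By inclusion-exclusion over the 4 events:
Σ_{j=0}^{4} (-1)^j C(4,j)(7-j)!
= C(4,0)·7! - C(4,1)·6! + C(4,2)·5! - C(4,3)·4! + C(4,4)·3!
= 5040 - 2880 + 720 - 96 + 6
= 2790

2790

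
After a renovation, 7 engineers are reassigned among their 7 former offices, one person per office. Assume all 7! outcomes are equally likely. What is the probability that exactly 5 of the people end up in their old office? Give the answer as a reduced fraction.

Favorable outcomes: C(7,5)·!2 = 21·1 = 21.
Total outcomes: 7! = 5040.
Probability = 21/5040 = 1/240.

1/240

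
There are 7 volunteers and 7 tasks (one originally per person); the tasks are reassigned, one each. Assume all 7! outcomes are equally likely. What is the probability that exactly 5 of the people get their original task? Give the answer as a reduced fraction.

Favorable outcomes: C(7,5)·!2 = 21·1 = 21.
Total outcomes: 7! = 5040.
Probability = 21/5040 = 1/240.

1/240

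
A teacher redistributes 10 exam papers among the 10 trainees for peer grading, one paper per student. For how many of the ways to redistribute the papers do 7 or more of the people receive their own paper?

# with exactly i fixed is C(10,i)·!(10-i); sum over i=7..10:
  i=7: C(10,7)·!3 = 120·2 = 240
  i=8: C(10,8)·!2 = 45·1 = 45
  i=9: C(10,9)·!1 = 10·0 = 0
  i=10: C(10,10)·!0 = 1·1 = 1
Total = 286.

286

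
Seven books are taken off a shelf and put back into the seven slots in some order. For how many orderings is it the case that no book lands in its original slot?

The subfactorial !7 = [7!/e] (nearest integer).
7! = 5040, and 5040/e ≈ 1854.11, so !7 = 1854.

1854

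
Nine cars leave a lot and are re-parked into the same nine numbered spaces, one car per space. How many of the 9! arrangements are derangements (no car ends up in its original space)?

Recurrence: !9 = 8·(!8 + !7).
!9 = 8·(14833 + 1854) = 8·16687 = 133496

133496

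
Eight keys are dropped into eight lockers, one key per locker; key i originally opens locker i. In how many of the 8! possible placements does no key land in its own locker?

The number of derangements of 8 is !8 = Σ_{k=0}^{8} (-1)^k·8!/k!
= 8! - 8!/1! + 8!/2! - 8!/3! + 8!/4! - 8!/5! + 8!/6! - 8!/7! + 8!/8!
= 40320 - 40320 + 20160 - 6720 + 1680 - 336 + 56 - 8 + 1
= 14833

14833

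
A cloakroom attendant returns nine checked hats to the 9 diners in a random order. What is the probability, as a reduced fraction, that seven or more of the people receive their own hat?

37/362880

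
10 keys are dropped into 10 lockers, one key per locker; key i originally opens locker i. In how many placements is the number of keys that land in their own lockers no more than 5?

3626624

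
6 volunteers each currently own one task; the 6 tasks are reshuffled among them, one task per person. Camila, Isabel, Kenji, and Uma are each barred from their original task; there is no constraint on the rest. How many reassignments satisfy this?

Inclusion-exclusion on the 4 forbidden self-matches:
Σ_{j=0}^{4} (-1)^j C(4,j)(6-j)!
= C(4,0)·6! - C(4,1)·5! + C(4,2)·4! - C(4,3)·3! + C(4,4)·2!
= 720 - 480 + 144 - 24 + 2
= 362

362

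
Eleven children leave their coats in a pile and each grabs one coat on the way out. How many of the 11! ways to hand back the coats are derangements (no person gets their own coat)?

Use !n = (n-1)(!(n-1) + !(n-2)).
!11 = 10·(1334961 + 133496) = 10·1468457 = 14684570

14684570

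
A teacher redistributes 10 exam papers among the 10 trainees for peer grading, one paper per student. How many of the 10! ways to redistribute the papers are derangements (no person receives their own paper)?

1334961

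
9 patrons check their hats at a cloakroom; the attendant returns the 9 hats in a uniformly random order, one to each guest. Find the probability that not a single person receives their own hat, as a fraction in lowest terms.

16687/45360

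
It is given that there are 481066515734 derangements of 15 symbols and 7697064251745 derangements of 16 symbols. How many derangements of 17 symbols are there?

130850092279664

D_17 = (17-1)·(D_16 + D_15) = 16·(7697064251745 + 481066515734) = 16·8178130767479 = 130850092279664.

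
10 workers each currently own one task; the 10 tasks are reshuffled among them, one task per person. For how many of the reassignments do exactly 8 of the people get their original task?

45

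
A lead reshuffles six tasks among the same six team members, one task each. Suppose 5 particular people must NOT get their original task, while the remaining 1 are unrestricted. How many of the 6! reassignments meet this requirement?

Let A_j be the event that the j-th constrained one is fixed. By inclusion-exclusion over the 5 events:
Σ_{j=0}^{5} (-1)^j C(5,j)(6-j)!
= C(5,0)·6! - C(5,1)·5! + C(5,2)·4! - C(5,3)·3! + C(5,4)·2! - C(5,5)·1!
= 720 - 600 + 240 - 60 + 10 - 1
= 309

309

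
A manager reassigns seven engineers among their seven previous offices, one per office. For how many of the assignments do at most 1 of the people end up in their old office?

Sum C(7,i)·!(7-i) for i = 0..1:
  i=0: C(7,0)·!7 = 1·1854 = 1854
  i=1: C(7,1)·!6 = 7·265 = 1855
Total = 3709.

3709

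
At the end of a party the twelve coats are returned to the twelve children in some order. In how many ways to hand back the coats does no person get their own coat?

176214841

Recurrence: !12 = 11·(!11 + !10).
!12 = 11·(14684570 + 1334961) = 11·16019531 = 176214841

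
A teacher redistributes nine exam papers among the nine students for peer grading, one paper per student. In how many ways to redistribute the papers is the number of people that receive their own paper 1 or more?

Sum C(9,i)·!(9-i) for i = 1..9:
  i=1: C(9,1)·!8 = 9·14833 = 133497
  i=2: C(9,2)·!7 = 36·1854 = 66744
  i=3: C(9,3)·!6 = 84·265 = 22260
  i=4: C(9,4)·!5 = 126·44 = 5544
  i=5: C(9,5)·!4 = 126·9 = 1134
  i=6: C(9,6)·!3 = 84·2 = 168
  i=7: C(9,7)·!2 = 36·1 = 36
  i=8: C(9,8)·!1 = 9·0 = 0
  i=9: C(9,9)·!0 = 1·1 = 1
Total = 229384.

229384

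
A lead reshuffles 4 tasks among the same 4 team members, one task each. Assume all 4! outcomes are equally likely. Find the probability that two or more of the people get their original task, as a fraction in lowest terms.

Favorable outcomes: Σ_{i≥2} C(4,i)·!(4-i) = 6·1 + 4·0 + 1·1 = 7.
Total outcomes: 4! = 24.
Probability = 7/24 = 7/24.

7/24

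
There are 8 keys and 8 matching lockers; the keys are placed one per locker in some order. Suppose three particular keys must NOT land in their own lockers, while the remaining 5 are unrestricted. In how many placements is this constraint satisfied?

27240

Inclusion-exclusion on the 3 forbidden self-matches:
Σ_{j=0}^{3} (-1)^j C(3,j)(8-j)!
= C(3,0)·8! - C(3,1)·7! + C(3,2)·6! - C(3,3)·5!
= 40320 - 15120 + 2160 - 120
= 27240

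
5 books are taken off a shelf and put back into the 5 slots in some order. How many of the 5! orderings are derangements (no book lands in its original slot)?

The number of derangements of 5 is !5 = Σ_{k=0}^{5} (-1)^k·5!/k!
= 5! - 5!/1! + 5!/2! - 5!/3! + 5!/4! - 5!/5!
= 120 - 120 + 60 - 20 + 5 - 1
= 44

44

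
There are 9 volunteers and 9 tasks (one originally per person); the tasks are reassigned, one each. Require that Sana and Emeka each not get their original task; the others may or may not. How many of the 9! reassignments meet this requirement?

Inclusion-exclusion on the 2 forbidden self-matches:
Σ_{j=0}^{2} (-1)^j C(2,j)(9-j)!
= C(2,0)·9! - C(2,1)·8! + C(2,2)·7!
= 362880 - 80640 + 5040
= 287280

287280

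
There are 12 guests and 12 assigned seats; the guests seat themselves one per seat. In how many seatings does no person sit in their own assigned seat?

176214841

By inclusion-exclusion, !12 = Σ (-1)^k · 12!/k! for k=0..12
= 12! - 12!/1! + 12!/2! - 12!/3! + 12!/4! - 12!/5! + 12!/6! - 12!/7! + 12!/8! - 12!/9! + 12!/10! - 12!/11! + 12!/12!
= 479001600 - 479001600 + 239500800 - 79833600 + 19958400 - 3991680 + 665280 - 95040 + 11880 - 1320 + 132 - 12 + 1
= 176214841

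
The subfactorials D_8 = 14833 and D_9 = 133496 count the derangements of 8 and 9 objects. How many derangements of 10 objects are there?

D_10 = (10-1)·(D_9 + D_8) = 9·(133496 + 14833) = 9·148329 = 1334961.

1334961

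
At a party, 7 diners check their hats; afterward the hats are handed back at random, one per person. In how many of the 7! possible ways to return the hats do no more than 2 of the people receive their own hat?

Sum C(7,i)·!(7-i) for i = 0..2:
  i=0: C(7,0)·!7 = 1·1854 = 1854
  i=1: C(7,1)·!6 = 7·265 = 1855
  i=2: C(7,2)·!5 = 21·44 = 924
Total = 4633.

4633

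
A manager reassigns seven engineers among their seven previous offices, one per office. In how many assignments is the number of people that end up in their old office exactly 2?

Pick the 2 fixed positions: C(7,2) = 21 ways.
The remaining 5 must be deranged: !5 = 44.
Total: 21 × 44 = 924.

924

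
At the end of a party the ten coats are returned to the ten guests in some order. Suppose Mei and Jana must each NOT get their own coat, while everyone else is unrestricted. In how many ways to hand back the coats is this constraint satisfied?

2943360

Let A_j be the event that the j-th constrained one is fixed. By inclusion-exclusion over the 2 events:
Σ_{j=0}^{2} (-1)^j C(2,j)(10-j)!
= C(2,0)·10! - C(2,1)·9! + C(2,2)·8!
= 3628800 - 725760 + 40320
= 2943360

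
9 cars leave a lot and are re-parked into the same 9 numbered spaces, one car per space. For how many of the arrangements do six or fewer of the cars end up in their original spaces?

# with exactly i fixed is C(9,i)·!(9-i); sum over i=0..6:
  i=0: C(9,0)·!9 = 1·133496 = 133496
  i=1: C(9,1)·!8 = 9·14833 = 133497
  i=2: C(9,2)·!7 = 36·1854 = 66744
  i=3: C(9,3)·!6 = 84·265 = 22260
  i=4: C(9,4)·!5 = 126·44 = 5544
  i=5: C(9,5)·!4 = 126·9 = 1134
  i=6: C(9,6)·!3 = 84·2 = 168
Total = 362843.

362843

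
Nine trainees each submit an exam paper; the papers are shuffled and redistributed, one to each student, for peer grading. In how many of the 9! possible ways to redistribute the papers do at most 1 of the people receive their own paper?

# with exactly i fixed is C(9,i)·!(9-i); sum over i=0..1:
  i=0: C(9,0)·!9 = 1·133496 = 133496
  i=1: C(9,1)·!8 = 9·14833 = 133497
Total = 266993.

266993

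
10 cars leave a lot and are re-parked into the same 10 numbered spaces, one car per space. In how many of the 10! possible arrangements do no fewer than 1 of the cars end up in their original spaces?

Sum C(10,i)·!(10-i) for i = 1..10:
  i=1: C(10,1)·!9 = 10·133496 = 1334960
  i=2: C(10,2)·!8 = 45·14833 = 667485
  i=3: C(10,3)·!7 = 120·1854 = 222480
  i=4: C(10,4)·!6 = 210·265 = 55650
  i=5: C(10,5)·!5 = 252·44 = 11088
  i=6: C(10,6)·!4 = 210·9 = 1890
  i=7: C(10,7)·!3 = 120·2 = 240
  i=8: C(10,8)·!2 = 45·1 = 45
  i=9: C(10,9)·!1 = 10·0 = 0
  i=10: C(10,10)·!0 = 1·1 = 1
Total = 2293839.

2293839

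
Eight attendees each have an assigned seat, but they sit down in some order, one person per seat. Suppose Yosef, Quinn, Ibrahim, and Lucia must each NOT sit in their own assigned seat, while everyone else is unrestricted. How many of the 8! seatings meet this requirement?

24024

Let A_j be the event that the j-th constrained one is fixed. By inclusion-exclusion over the 4 events:
Σ_{j=0}^{4} (-1)^j C(4,j)(8-j)!
= C(4,0)·8! - C(4,1)·7! + C(4,2)·6! - C(4,3)·5! + C(4,4)·4!
= 40320 - 20160 + 4320 - 480 + 24
= 24024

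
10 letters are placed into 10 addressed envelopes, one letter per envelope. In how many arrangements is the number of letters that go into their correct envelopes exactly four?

55650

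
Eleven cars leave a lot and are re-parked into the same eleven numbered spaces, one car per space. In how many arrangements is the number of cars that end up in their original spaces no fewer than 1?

25232230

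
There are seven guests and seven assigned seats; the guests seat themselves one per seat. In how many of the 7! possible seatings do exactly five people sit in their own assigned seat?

Pick the 5 fixed positions: C(7,5) = 21 ways.
The remaining 2 must be deranged: !2 = 1.
Total: 21 × 1 = 21.

21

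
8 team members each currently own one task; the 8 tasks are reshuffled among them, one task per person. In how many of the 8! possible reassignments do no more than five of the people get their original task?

Sum C(8,i)·!(8-i) for i = 0..5:
  i=0: C(8,0)·!8 = 1·14833 = 14833
  i=1: C(8,1)·!7 = 8·1854 = 14832
  i=2: C(8,2)·!6 = 28·265 = 7420
  i=3: C(8,3)·!5 = 56·44 = 2464
  i=4: C(8,4)·!4 = 70·9 = 630
  i=5: C(8,5)·!3 = 56·2 = 112
Total = 40291.

40291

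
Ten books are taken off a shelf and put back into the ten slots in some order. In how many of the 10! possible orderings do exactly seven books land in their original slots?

240

Pick the 7 fixed positions: C(10,7) = 120 ways.
The remaining 3 must be deranged: !3 = 2.
Total: 120 × 2 = 240.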